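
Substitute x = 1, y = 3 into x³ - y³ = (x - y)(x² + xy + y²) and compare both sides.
LHS = 1³ - 3³ = -26
RHS = (1 - 3)(1² + 1·3 + 3²) = -26

LHS = RHS: the two sides agree.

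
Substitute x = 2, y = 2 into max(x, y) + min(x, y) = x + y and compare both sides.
LHS = max(2, 2) + min(2, 2) = 4
RHS = 2 + 2 = 4

LHS = RHS: the two sides agree.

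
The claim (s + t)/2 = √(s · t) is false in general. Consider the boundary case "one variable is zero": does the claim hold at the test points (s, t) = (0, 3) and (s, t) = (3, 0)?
At (0, 3): LHS = 3/2 ≠ RHS = 0
At (3, 0): LHS = 3/2 ≠ RHS = 0

Answer: No, fails at both test points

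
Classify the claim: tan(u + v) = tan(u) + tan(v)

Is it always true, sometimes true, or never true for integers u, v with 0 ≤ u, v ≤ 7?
It holds at (u, v) = (0, 1) (both sides equal tan(1) ≈ 1.557), but fails at (u, v) = (4, 2) (LHS = tan(6) ≈ -0.291, RHS = tan(2) + tan(4) ≈ -1.027).

Answer: Sometimes true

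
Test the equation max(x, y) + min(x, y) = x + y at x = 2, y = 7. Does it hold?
Substituting x = 2, y = 7:

LHS = max(2, 7) + min(2, 7) = 9
RHS = 2 + 7 = 9

LHS = RHS, so the equation holds at this point.

Answer: Holds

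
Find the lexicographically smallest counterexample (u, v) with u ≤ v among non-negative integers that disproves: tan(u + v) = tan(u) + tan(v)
(u, v) = (1, 1)

Substituting (1, 1) into the claim:
LHS = tan(1 + 1) = tan(2) ≈ -2.185
RHS = tan(1) + tan(1) = 2·tan(1) ≈ 3.115

Since LHS ≠ RHS, this pair disproves the claim, and no lexicographically smaller pair (u ≤ v, non-negative integers) does.

For instance (5, 5) is also a counterexample (LHS = tan(10) ≈ 0.6484, RHS = 2·tan(5) ≈ -6.761), but it's lexicographically larger.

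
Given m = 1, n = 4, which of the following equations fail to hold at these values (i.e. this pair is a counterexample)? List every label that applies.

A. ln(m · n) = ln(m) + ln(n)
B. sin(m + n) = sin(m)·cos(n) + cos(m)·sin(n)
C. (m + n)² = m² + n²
Evaluating each claim at the given values:
A. LHS = ln(4) ≈ 1.386, RHS = ln(4) ≈ 1.386 → holds here (LHS = RHS)
B. LHS = sin(5) ≈ -0.9589, RHS = sin(1)·cos(4) + sin(4)·cos(1) ≈ -0.9589 → holds here (LHS = RHS)
C. LHS = 25, RHS = 17 → fails here (LHS ≠ RHS)

Answer: C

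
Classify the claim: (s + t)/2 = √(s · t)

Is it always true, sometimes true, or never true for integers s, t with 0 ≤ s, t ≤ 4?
It holds at (s, t) = (1, 1) (both sides equal 1), but fails at (s, t) = (0, 3) (LHS = 3/2, RHS = 0).

Answer: Sometimes true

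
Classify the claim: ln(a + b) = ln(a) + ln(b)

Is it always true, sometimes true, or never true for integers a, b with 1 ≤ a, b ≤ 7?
It holds at (a, b) = (2, 2) (both sides equal ln(4) ≈ 1.386), but fails at (a, b) = (5, 4) (LHS = ln(9) ≈ 2.197, RHS = ln(4) + ln(5) ≈ 2.996).

Answer: Sometimes true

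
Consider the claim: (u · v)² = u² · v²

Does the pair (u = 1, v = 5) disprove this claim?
Substituting u = 1, v = 5:
LHS = (1 · 5)² = 25
RHS = 1² · 5² = 25

The sides agree, so this pair does not disprove the claim.

Answer: No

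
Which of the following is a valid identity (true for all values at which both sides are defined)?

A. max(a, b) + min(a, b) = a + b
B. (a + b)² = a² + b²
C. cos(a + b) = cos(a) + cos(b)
A: holds — e.g. at (0, 1), both sides equal 1.
B: fails at (3, 5) — LHS = 64, RHS = 34.
C: fails at (0, 1) — LHS = cos(1) ≈ 0.5403, RHS = cos(1) + 1 ≈ 1.54.

Answer: A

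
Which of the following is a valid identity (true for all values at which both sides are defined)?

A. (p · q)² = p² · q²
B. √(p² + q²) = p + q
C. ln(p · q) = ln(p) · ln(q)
A: holds — e.g. at (2, 5), both sides equal 100.
B: fails at (1, 3) — LHS = √(10) ≈ 3.162, RHS = 4.
C: fails at (2, 5) — LHS = ln(10) ≈ 2.303, RHS = ln(2)·ln(5) ≈ 1.116.

Answer: A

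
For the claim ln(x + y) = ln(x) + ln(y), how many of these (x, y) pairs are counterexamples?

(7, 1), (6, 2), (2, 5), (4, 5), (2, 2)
Testing each pair:
(7, 1): LHS = ln(8) ≈ 2.079, RHS = ln(7) ≈ 1.946 → counterexample
(6, 2): LHS = ln(8) ≈ 2.079, RHS = ln(2) + ln(6) ≈ 2.485 → counterexample
(2, 5): LHS = ln(7) ≈ 1.946, RHS = ln(2) + ln(5) ≈ 2.303 → counterexample
(4, 5): LHS = ln(9) ≈ 2.197, RHS = ln(4) + ln(5) ≈ 2.996 → counterexample
(2, 2): LHS = ln(4) ≈ 1.386, RHS = 2·ln(2) ≈ 1.386 → satisfies claim

That makes 4 counterexamples.

Answer: 4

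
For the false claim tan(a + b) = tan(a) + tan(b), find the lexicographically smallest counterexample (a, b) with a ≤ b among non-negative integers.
(a, b) = (1, 1)

At (0, 0): both sides equal 0, so it holds there.
At (0, 1): both sides equal tan(1) ≈ 1.557, so it holds there.

Substituting (1, 1) into the claim:
LHS = tan(1 + 1) = tan(2) ≈ -2.185
RHS = tan(1) + tan(1) = 2·tan(1) ≈ 3.115

Since LHS ≠ RHS, this pair disproves the claim, and no lexicographically smaller pair (a ≤ b, non-negative integers) does.

For instance (1, 4) is also a counterexample (LHS = tan(5) ≈ -3.381, RHS = tan(4) + tan(1) ≈ 2.715), but it's lexicographically larger.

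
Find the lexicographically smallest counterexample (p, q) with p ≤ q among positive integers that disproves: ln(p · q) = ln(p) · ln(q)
Substituting (1, 2) into the claim:
LHS = ln(1 · 2) = ln(2) ≈ 0.6931
RHS = ln(1) · ln(2) = 0

Since LHS ≠ RHS, this pair disproves the claim, and no lexicographically smaller pair (p ≤ q, positive integers) does.

For instance (1, 8) is also a counterexample (LHS = ln(8) ≈ 2.079, RHS = 0), but it's lexicographically larger.

Answer: (p, q) = (1, 2)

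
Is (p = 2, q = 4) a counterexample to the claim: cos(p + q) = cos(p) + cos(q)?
Substituting p = 2, q = 4:
LHS = cos(2 + 4) = cos(6) ≈ 0.9602
RHS = cos(2) + cos(4) ≈ -1.07

Since LHS ≠ RHS, this pair disproves the claim.

Answer: Yes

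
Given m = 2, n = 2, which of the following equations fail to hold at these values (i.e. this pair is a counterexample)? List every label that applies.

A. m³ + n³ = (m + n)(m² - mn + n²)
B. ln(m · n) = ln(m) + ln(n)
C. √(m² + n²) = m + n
C

Evaluating each claim at the given values:
A. LHS = 16, RHS = 16 → holds here (LHS = RHS)
B. LHS = ln(4) ≈ 1.386, RHS = 2·ln(2) ≈ 1.386 → holds here (LHS = RHS)
C. LHS = 2·√(2) ≈ 2.828, RHS = 4 → fails here (LHS ≠ RHS)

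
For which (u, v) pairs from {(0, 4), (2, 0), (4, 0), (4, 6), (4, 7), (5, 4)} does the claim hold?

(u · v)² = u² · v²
Testing each pair:
(0, 4): LHS = 0, RHS = 0 → holds
(2, 0): LHS = 0, RHS = 0 → holds
(4, 0): LHS = 0, RHS = 0 → holds
(4, 6): LHS = 576, RHS = 576 → holds
(4, 7): LHS = 784, RHS = 784 → holds
(5, 4): LHS = 400, RHS = 400 → holds

Every pair satisfies the claim.

Answer: All pairs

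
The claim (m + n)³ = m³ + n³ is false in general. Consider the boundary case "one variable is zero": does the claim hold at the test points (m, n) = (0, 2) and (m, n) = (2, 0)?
At (0, 2): LHS = 8, RHS = 8 → equal
At (2, 0): LHS = 8, RHS = 8 → equal

So the claim does hold at both of these boundary points, even though it is not an identity.

Answer: Yes, holds at both test points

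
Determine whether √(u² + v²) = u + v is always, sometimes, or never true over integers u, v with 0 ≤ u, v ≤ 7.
Sometimes true

It holds at (u, v) = (3, 0) (both sides equal 3), but fails at (u, v) = (4, 6) (LHS = 2·√(13) ≈ 7.211, RHS = 10).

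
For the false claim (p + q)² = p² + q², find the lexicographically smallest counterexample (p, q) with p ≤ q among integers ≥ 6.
(p, q) = (6, 6)

Substituting (6, 6) into the claim:
LHS = (6 + 6)² = 144
RHS = 6² + 6² = 72

Since LHS ≠ RHS, this pair disproves the claim, and no lexicographically smaller pair (p ≤ q, integers ≥ 6) does.

For instance (6, 13) is also a counterexample (LHS = 361, RHS = 205), but it's lexicographically larger.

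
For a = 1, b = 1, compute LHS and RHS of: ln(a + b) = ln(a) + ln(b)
LHS = ln(1 + 1) = ln(2) ≈ 0.6931
RHS = ln(1) + ln(1) = 0

LHS ≠ RHS (they differ by about 0.6931), so the equation does not hold here.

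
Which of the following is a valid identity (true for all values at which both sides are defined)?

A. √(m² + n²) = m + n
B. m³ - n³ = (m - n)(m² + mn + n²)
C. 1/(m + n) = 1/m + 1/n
B

A: fails at (6, 7) — LHS = √(85) ≈ 9.22, RHS = 13.
B: holds — e.g. at (4, 4), both sides equal 0.
C: fails at (1, 2) — LHS = 1/3, RHS = 3/2.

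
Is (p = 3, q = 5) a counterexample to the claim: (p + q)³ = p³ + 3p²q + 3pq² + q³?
Substituting p = 3, q = 5:
LHS = (3 + 5)³ = 512
RHS = 3³ + 3·3²·5 + 3·3·5² + 5³ = 512

The sides agree, so this pair does not disprove the claim.

Answer: No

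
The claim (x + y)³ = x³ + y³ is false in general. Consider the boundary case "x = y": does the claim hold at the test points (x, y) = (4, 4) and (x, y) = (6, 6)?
No, fails at both test points

At (4, 4): LHS = 512 ≠ RHS = 128
At (6, 6): LHS = 1728 ≠ RHS = 432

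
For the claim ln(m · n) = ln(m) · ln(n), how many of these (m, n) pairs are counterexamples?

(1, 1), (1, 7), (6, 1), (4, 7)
3

Testing each pair:
(1, 1): LHS = 0, RHS = 0 → satisfies claim
(1, 7): LHS = ln(7) ≈ 1.946, RHS = 0 → counterexample
(6, 1): LHS = ln(6) ≈ 1.792, RHS = 0 → counterexample
(4, 7): LHS = ln(28) ≈ 3.332, RHS = ln(4)·ln(7) ≈ 2.698 → counterexample

That makes 3 counterexamples.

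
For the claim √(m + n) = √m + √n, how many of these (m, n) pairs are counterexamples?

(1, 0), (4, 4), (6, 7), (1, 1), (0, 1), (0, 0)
3

Testing each pair:
(1, 0): LHS = 1, RHS = 1 → satisfies claim
(4, 4): LHS = 2·√(2) ≈ 2.828, RHS = 4 → counterexample
(6, 7): LHS = √(13) ≈ 3.606, RHS = √(6) + √(7) ≈ 5.095 → counterexample
(1, 1): LHS = √(2) ≈ 1.414, RHS = 2 → counterexample
(0, 1): LHS = 1, RHS = 1 → satisfies claim
(0, 0): LHS = 0, RHS = 0 → satisfies claim

That makes 3 counterexamples.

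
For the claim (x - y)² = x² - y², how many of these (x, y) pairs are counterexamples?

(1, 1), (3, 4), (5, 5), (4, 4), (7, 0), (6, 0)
1

Testing each pair:
(1, 1): LHS = 0, RHS = 0 → satisfies claim
(3, 4): LHS = 1, RHS = -7 → counterexample
(5, 5): LHS = 0, RHS = 0 → satisfies claim
(4, 4): LHS = 0, RHS = 0 → satisfies claim
(7, 0): LHS = 49, RHS = 49 → satisfies claim
(6, 0): LHS = 36, RHS = 36 → satisfies claim

That makes 1 counterexample.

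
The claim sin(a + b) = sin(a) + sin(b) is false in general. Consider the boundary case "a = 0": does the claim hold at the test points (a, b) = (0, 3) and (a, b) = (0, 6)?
At (0, 3): LHS = sin(3) ≈ 0.1411, RHS = sin(3) ≈ 0.1411 → equal
At (0, 6): LHS = sin(6) ≈ -0.2794, RHS = sin(6) ≈ -0.2794 → equal

So the claim does hold at both of these boundary points, even though it is not an identity.

Answer: Yes, holds at both test points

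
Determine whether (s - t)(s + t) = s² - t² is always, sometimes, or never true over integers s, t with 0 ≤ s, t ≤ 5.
The identity holds for every pair in the range. For instance at (s, t) = (1, 4): both sides equal -15.

Answer: Always true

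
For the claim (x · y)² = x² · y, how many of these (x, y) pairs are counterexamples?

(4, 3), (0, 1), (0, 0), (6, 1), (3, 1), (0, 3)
Testing each pair:
(4, 3): LHS = 144, RHS = 48 → counterexample
(0, 1): LHS = 0, RHS = 0 → satisfies claim
(0, 0): LHS = 0, RHS = 0 → satisfies claim
(6, 1): LHS = 36, RHS = 36 → satisfies claim
(3, 1): LHS = 9, RHS = 9 → satisfies claim
(0, 3): LHS = 0, RHS = 0 → satisfies claim

That makes 1 counterexample.

Answer: 1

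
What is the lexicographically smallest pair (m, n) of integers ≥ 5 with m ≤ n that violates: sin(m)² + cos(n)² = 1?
(m, n) = (5, 6)

Substituting (5, 6) into the claim:
LHS = sin(5)² + cos(6)² ≈ 1.841
RHS = 1

Since LHS ≠ RHS, this pair disproves the claim, and no lexicographically smaller pair (m ≤ n, integers ≥ 5) does.

For instance (8, 10) is also a counterexample (LHS = cos(10)² + sin(8)² ≈ 1.683, RHS = 1), but it's lexicographically larger.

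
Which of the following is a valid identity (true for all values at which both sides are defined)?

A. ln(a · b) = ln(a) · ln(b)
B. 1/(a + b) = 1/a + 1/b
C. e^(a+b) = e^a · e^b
C

A: fails at (4, 5) — LHS = ln(20) ≈ 2.996, RHS = ln(4)·ln(5) ≈ 2.231.
B: fails at (4, 6) — LHS = 1/10, RHS = 5/12.
C: holds — e.g. at (1, 4), both sides equal e^5 ≈ 148.4.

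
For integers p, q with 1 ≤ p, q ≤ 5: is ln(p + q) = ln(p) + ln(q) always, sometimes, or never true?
Sometimes true

It holds at (p, q) = (2, 2) (both sides equal ln(4) ≈ 1.386), but fails at (p, q) = (4, 1) (LHS = ln(5) ≈ 1.609, RHS = ln(4) ≈ 1.386).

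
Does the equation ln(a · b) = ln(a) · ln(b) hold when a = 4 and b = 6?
Fails

Substituting a = 4, b = 6:

LHS = ln(4 · 6) = ln(24) ≈ 3.178
RHS = ln(4) · ln(6) ≈ 2.484

LHS ≠ RHS, so the equation does not hold at this point.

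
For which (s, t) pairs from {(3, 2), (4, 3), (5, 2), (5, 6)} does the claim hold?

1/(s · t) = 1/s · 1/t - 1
Testing each pair:
(3, 2): LHS = 1/6, RHS = -5/6 → fails
(4, 3): LHS = 1/12, RHS = -11/12 → fails
(5, 2): LHS = 1/10, RHS = -9/10 → fails
(5, 6): LHS = 1/30, RHS = -29/30 → fails

No pair satisfies the claim.

Answer: None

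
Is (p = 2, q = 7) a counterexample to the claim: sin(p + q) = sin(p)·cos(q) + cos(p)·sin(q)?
Substituting p = 2, q = 7:
LHS = sin(2 + 7) = sin(9) ≈ 0.4121
RHS = sin(2)·cos(7) + cos(2)·sin(7) = sin(7)·cos(2) + sin(2)·cos(7) ≈ 0.4121

The sides agree, so this pair does not disprove the claim.

Answer: No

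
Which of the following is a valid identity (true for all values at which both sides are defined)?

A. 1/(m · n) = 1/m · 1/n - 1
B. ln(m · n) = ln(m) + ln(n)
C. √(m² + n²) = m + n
A: fails at (2, 4) — LHS = 1/8, RHS = -7/8.
B: holds — e.g. at (2, 3), both sides equal ln(6) ≈ 1.792.
C: fails at (1, 1) — LHS = √(2) ≈ 1.414, RHS = 2.

Answer: B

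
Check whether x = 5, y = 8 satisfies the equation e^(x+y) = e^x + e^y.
Fails

Substituting x = 5, y = 8:

LHS = e^(5+8) = e^13 ≈ 442413.4
RHS = e^5 + e^8 ≈ 3129

LHS ≠ RHS, so the equation does not hold at this point.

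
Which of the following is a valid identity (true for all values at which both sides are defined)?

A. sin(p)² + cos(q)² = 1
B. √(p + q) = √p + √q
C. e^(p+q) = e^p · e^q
C

A: fails at (3, 4) — LHS = sin(3)² + cos(4)² ≈ 0.4472, RHS = 1.
B: fails at (4, 4) — LHS = 2·√(2) ≈ 2.828, RHS = 4.
C: holds — e.g. at (2, 3), both sides equal e^5 ≈ 148.4.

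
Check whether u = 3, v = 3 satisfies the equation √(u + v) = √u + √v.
Fails

Substituting u = 3, v = 3:

LHS = √(3 + 3) = √(6) ≈ 2.449
RHS = √3 + √3 = 2·√(3) ≈ 3.464

LHS ≠ RHS, so the equation does not hold at this point.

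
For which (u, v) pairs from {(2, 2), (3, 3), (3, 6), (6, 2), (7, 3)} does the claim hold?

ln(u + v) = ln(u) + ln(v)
(2, 2)

Testing each pair:
(2, 2): LHS = ln(4) ≈ 1.386, RHS = 2·ln(2) ≈ 1.386 → holds
(3, 3): LHS = ln(6) ≈ 1.792, RHS = 2·ln(3) ≈ 2.197 → fails
(3, 6): LHS = ln(9) ≈ 2.197, RHS = ln(3) + ln(6) ≈ 2.89 → fails
(6, 2): LHS = ln(8) ≈ 2.079, RHS = ln(2) + ln(6) ≈ 2.485 → fails
(7, 3): LHS = ln(10) ≈ 2.303, RHS = ln(3) + ln(7) ≈ 3.045 → fails

1 of 5 pairs satisfies the claim.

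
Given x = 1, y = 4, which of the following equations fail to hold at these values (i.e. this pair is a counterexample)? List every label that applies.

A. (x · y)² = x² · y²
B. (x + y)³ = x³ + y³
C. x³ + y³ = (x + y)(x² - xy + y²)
B

Evaluating each claim at the given values:
A. LHS = 16, RHS = 16 → holds here (LHS = RHS)
B. LHS = 125, RHS = 65 → fails here (LHS ≠ RHS)
C. LHS = 65, RHS = 65 → holds here (LHS = RHS)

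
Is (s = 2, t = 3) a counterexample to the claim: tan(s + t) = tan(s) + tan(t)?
Substituting s = 2, t = 3:
LHS = tan(2 + 3) = tan(5) ≈ -3.381
RHS = tan(2) + tan(3) ≈ -2.328

Since LHS ≠ RHS, this pair disproves the claim.

Answer: Yes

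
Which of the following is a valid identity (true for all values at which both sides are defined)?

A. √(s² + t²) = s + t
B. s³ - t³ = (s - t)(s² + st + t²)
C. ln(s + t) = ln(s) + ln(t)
A: fails at (3, 7) — LHS = √(58) ≈ 7.616, RHS = 10.
B: holds — e.g. at (1, 5), both sides equal -124.
C: fails at (2, 5) — LHS = ln(7) ≈ 1.946, RHS = ln(2) + ln(5) ≈ 2.303.

Answer: B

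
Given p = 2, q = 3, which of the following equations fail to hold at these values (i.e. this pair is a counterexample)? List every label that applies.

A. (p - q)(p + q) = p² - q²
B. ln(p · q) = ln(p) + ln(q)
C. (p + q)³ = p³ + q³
C

Evaluating each claim at the given values:
A. LHS = -5, RHS = -5 → holds here (LHS = RHS)
B. LHS = ln(6) ≈ 1.792, RHS = ln(2) + ln(3) ≈ 1.792 → holds here (LHS = RHS)
C. LHS = 125, RHS = 35 → fails here (LHS ≠ RHS)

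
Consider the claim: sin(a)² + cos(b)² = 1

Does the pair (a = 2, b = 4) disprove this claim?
Substituting a = 2, b = 4:
LHS = sin(2)² + cos(4)² ≈ 1.254
RHS = 1

Since LHS ≠ RHS, this pair disproves the claim.

Answer: Yes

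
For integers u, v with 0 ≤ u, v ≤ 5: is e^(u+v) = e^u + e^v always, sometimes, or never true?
The claim fails for every pair in the range. For instance at (u, v) = (1, 5): LHS = e^6 ≈ 403.4, RHS = e + e^5 ≈ 151.1.

Answer: Never true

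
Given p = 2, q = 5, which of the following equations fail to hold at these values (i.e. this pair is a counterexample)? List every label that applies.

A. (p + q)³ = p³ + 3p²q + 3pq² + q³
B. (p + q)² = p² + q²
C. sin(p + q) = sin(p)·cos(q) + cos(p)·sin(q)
B

Evaluating each claim at the given values:
A. LHS = 343, RHS = 343 → holds here (LHS = RHS)
B. LHS = 49, RHS = 29 → fails here (LHS ≠ RHS)
C. LHS = sin(7) ≈ 0.657, RHS = sin(2)·cos(5) + sin(5)·cos(2) ≈ 0.657 → holds here (LHS = RHS)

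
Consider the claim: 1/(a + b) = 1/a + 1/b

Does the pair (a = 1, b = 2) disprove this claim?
Substituting a = 1, b = 2:
LHS = 1/(1 + 2) = 1/3
RHS = 1/1 + 1/2 = 3/2

Since LHS ≠ RHS, this pair disproves the claim.

Answer: Yes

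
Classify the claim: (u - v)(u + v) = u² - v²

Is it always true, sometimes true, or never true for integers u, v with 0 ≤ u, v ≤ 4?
Always true

The identity holds for every pair in the range. For instance at (u, v) = (2, 0): both sides equal 4.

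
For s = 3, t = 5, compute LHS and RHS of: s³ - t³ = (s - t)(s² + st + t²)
LHS = 3³ - 5³ = -98
RHS = (3 - 5)(3² + 3·5 + 5²) = -98

LHS = RHS: the two sides agree.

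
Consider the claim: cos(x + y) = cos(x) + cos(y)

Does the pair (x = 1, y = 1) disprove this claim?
Substituting x = 1, y = 1:
LHS = cos(1 + 1) = cos(2) ≈ -0.4161
RHS = cos(1) + cos(1) = 2·cos(1) ≈ 1.081

Since LHS ≠ RHS, this pair disproves the claim.

Answer: Yes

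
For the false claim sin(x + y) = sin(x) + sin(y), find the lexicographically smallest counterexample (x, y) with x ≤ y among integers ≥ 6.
Substituting (6, 6) into the claim:
LHS = sin(6 + 6) = sin(12) ≈ -0.5366
RHS = sin(6) + sin(6) = 2·sin(6) ≈ -0.5588

Since LHS ≠ RHS, this pair disproves the claim, and no lexicographically smaller pair (x ≤ y, integers ≥ 6) does.

For instance (9, 11) is also a counterexample (LHS = sin(20) ≈ 0.9129, RHS = sin(11) + sin(9) ≈ -0.5879), but it's lexicographically larger.

Answer: (x, y) = (6, 6)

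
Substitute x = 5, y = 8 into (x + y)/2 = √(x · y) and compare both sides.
LHS = (5 + 8)/2 = 13/2
RHS = √(5 · 8) = 2·√(10) ≈ 6.325

LHS ≠ RHS (they differ by about 0.1754), so the equation does not hold here.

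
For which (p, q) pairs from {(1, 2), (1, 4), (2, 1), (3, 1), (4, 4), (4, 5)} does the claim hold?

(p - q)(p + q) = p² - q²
All pairs

Testing each pair:
(1, 2): LHS = -3, RHS = -3 → holds
(1, 4): LHS = -15, RHS = -15 → holds
(2, 1): LHS = 3, RHS = 3 → holds
(3, 1): LHS = 8, RHS = 8 → holds
(4, 4): LHS = 0, RHS = 0 → holds
(4, 5): LHS = -9, RHS = -9 → holds

Every pair satisfies the claim.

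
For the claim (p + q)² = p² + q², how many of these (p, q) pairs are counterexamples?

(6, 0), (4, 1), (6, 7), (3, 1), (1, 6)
Testing each pair:
(6, 0): LHS = 36, RHS = 36 → satisfies claim
(4, 1): LHS = 25, RHS = 17 → counterexample
(6, 7): LHS = 169, RHS = 85 → counterexample
(3, 1): LHS = 16, RHS = 10 → counterexample
(1, 6): LHS = 49, RHS = 37 → counterexample

That makes 4 counterexamples.

Answer: 4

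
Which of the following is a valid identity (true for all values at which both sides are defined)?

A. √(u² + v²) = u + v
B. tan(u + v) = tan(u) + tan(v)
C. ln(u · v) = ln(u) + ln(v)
C

A: fails at (2, 3) — LHS = √(13) ≈ 3.606, RHS = 5.
B: fails at (2, 7) — LHS = tan(9) ≈ -0.4523, RHS = tan(2) + tan(7) ≈ -1.314.
C: holds — e.g. at (4, 5), both sides equal ln(20) ≈ 2.996.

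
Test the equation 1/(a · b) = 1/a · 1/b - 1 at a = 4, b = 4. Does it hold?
Fails

Substituting a = 4, b = 4:

LHS = 1/(4 · 4) = 1/16
RHS = 1/4 · 1/4 - 1 = -15/16

LHS ≠ RHS, so the equation does not hold at this point.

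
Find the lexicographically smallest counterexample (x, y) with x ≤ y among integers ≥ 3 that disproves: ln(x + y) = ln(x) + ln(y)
Substituting (3, 3) into the claim:
LHS = ln(3 + 3) = ln(6) ≈ 1.792
RHS = ln(3) + ln(3) = 2·ln(3) ≈ 2.197

Since LHS ≠ RHS, this pair disproves the claim, and no lexicographically smaller pair (x ≤ y, integers ≥ 3) does.

For instance (3, 6) is also a counterexample (LHS = ln(9) ≈ 2.197, RHS = ln(3) + ln(6) ≈ 2.89), but it's lexicographically larger.

Answer: (x, y) = (3, 3)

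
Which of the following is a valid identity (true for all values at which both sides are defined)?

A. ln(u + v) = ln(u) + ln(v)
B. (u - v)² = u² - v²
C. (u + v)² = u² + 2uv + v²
A: fails at (2, 4) — LHS = ln(6) ≈ 1.792, RHS = ln(2) + ln(4) ≈ 2.079.
B: fails at (2, 4) — LHS = 4, RHS = -12.
C: holds — e.g. at (2, 7), both sides equal 81.

Answer: C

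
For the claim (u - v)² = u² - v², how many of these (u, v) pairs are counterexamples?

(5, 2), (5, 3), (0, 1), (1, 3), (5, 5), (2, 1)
Testing each pair:
(5, 2): LHS = 9, RHS = 21 → counterexample
(5, 3): LHS = 4, RHS = 16 → counterexample
(0, 1): LHS = 1, RHS = -1 → counterexample
(1, 3): LHS = 4, RHS = -8 → counterexample
(5, 5): LHS = 0, RHS = 0 → satisfies claim
(2, 1): LHS = 1, RHS = 3 → counterexample

That makes 5 counterexamples.

Answer: 5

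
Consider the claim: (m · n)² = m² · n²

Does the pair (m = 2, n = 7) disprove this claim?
No

Substituting m = 2, n = 7:
LHS = (2 · 7)² = 196
RHS = 2² · 7² = 196

The sides agree, so this pair does not disprove the claim.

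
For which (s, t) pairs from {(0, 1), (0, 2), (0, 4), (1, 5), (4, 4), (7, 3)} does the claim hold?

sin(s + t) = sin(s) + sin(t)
Testing each pair:
(0, 1): LHS = sin(1) ≈ 0.8415, RHS = sin(1) ≈ 0.8415 → holds
(0, 2): LHS = sin(2) ≈ 0.9093, RHS = sin(2) ≈ 0.9093 → holds
(0, 4): LHS = sin(4) ≈ -0.7568, RHS = sin(4) ≈ -0.7568 → holds
(1, 5): LHS = sin(6) ≈ -0.2794, RHS = sin(5) + sin(1) ≈ -0.1175 → fails
(4, 4): LHS = sin(8) ≈ 0.9894, RHS = 2·sin(4) ≈ -1.514 → fails
(7, 3): LHS = sin(10) ≈ -0.544, RHS = sin(3) + sin(7) ≈ 0.7981 → fails

3 of 6 pairs satisfy the claim.

Answer: (0, 1), (0, 2), (0, 4)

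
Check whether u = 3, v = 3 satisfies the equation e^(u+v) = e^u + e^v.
Substituting u = 3, v = 3:

LHS = e^(3+3) = e^6 ≈ 403.4
RHS = e^3 + e^3 = 2·e^3 ≈ 40.17

LHS ≠ RHS, so the equation does not hold at this point.

Answer: Fails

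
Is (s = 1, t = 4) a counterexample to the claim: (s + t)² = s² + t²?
Substituting s = 1, t = 4:
LHS = (1 + 4)² = 25
RHS = 1² + 4² = 17

Since LHS ≠ RHS, this pair disproves the claim.

Answer: Yes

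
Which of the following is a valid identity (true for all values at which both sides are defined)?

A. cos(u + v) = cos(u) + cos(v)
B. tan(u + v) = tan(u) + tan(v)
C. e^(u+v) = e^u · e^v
A: fails at (2, 4) — LHS = cos(6) ≈ 0.9602, RHS = cos(4) + cos(2) ≈ -1.07.
B: fails at (3, 7) — LHS = tan(10) ≈ 0.6484, RHS = tan(3) + tan(7) ≈ 0.7289.
C: holds — e.g. at (5, 5), both sides equal e^10 ≈ 22026.5.

Answer: C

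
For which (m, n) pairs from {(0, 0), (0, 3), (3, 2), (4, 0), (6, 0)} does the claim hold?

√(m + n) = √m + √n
Testing each pair:
(0, 0): LHS = 0, RHS = 0 → holds
(0, 3): LHS = √(3) ≈ 1.732, RHS = √(3) ≈ 1.732 → holds
(3, 2): LHS = √(5) ≈ 2.236, RHS = √(2) + √(3) ≈ 3.146 → fails
(4, 0): LHS = 2, RHS = 2 → holds
(6, 0): LHS = √(6) ≈ 2.449, RHS = √(6) ≈ 2.449 → holds

4 of 5 pairs satisfy the claim.

Answer: (0, 0), (0, 3), (4, 0), (6, 0)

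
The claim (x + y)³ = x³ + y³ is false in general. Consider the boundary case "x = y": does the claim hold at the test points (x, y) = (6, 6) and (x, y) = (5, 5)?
At (6, 6): LHS = 1728 ≠ RHS = 432
At (5, 5): LHS = 1000 ≠ RHS = 250

Answer: No, fails at both test points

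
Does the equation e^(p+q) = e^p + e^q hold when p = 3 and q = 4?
Fails

Substituting p = 3, q = 4:

LHS = e^(3+4) = e^7 ≈ 1097
RHS = e^3 + e^4 ≈ 74.68

LHS ≠ RHS, so the equation does not hold at this point.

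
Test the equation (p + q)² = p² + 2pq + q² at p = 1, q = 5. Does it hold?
Holds

Substituting p = 1, q = 5:

LHS = (1 + 5)² = 36
RHS = 1² + 2·1·5 + 5² = 36

LHS = RHS, so the equation holds at this point.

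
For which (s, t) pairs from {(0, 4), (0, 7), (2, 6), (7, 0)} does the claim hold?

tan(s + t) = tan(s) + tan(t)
Testing each pair:
(0, 4): LHS = tan(4) ≈ 1.158, RHS = tan(4) ≈ 1.158 → holds
(0, 7): LHS = tan(7) ≈ 0.8714, RHS = tan(7) ≈ 0.8714 → holds
(2, 6): LHS = tan(8) ≈ -6.8, RHS = tan(2) + tan(6) ≈ -2.476 → fails
(7, 0): LHS = tan(7) ≈ 0.8714, RHS = tan(7) ≈ 0.8714 → holds

3 of 4 pairs satisfy the claim.

Answer: (0, 4), (0, 7), (7, 0)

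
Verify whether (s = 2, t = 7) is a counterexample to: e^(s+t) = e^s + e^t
Yes

Substituting s = 2, t = 7:
LHS = e^(2+7) = e^9 ≈ 8103
RHS = e^2 + e^7 ≈ 1104

Since LHS ≠ RHS, this pair disproves the claim.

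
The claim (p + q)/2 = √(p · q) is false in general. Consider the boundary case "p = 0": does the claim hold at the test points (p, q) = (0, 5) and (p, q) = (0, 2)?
No, fails at both test points

At (0, 5): LHS = 5/2 ≠ RHS = 0
At (0, 2): LHS = 1 ≠ RHS = 0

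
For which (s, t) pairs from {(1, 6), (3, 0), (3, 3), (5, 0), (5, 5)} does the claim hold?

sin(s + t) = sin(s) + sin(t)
(3, 0), (5, 0)

Testing each pair:
(1, 6): LHS = sin(7) ≈ 0.657, RHS = sin(6) + sin(1) ≈ 0.5621 → fails
(3, 0): LHS = sin(3) ≈ 0.1411, RHS = sin(3) ≈ 0.1411 → holds
(3, 3): LHS = sin(6) ≈ -0.2794, RHS = 2·sin(3) ≈ 0.2822 → fails
(5, 0): LHS = sin(5) ≈ -0.9589, RHS = sin(5) ≈ -0.9589 → holds
(5, 5): LHS = sin(10) ≈ -0.544, RHS = 2·sin(5) ≈ -1.918 → fails

2 of 5 pairs satisfy the claim.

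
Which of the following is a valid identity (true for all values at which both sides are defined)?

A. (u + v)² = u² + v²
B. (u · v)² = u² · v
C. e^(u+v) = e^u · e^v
C

A: fails at (2, 4) — LHS = 36, RHS = 20.
B: fails at (2, 7) — LHS = 196, RHS = 28.
C: holds — e.g. at (4, 5), both sides equal e^9 ≈ 8103.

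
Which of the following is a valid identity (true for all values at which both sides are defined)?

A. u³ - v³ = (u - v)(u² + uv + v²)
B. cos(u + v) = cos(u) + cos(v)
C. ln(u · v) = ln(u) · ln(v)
A

A: holds — e.g. at (2, 5), both sides equal -117.
B: fails at (2, 3) — LHS = cos(5) ≈ 0.2837, RHS = cos(3) + cos(2) ≈ -1.406.
C: fails at (3, 3) — LHS = ln(9) ≈ 2.197, RHS = ln(3)² ≈ 1.207.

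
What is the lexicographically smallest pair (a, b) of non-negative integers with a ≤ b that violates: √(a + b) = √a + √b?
At (0, 6): both sides equal √(6) ≈ 2.449, so it holds there.

Substituting (1, 1) into the claim:
LHS = √(1 + 1) = √(2) ≈ 1.414
RHS = √1 + √1 = 2

Since LHS ≠ RHS, this pair disproves the claim, and no lexicographically smaller pair (a ≤ b, non-negative integers) does.

For instance (1, 7) is also a counterexample (LHS = 2·√(2) ≈ 2.828, RHS = 1 + √(7) ≈ 3.646), but it's lexicographically larger.

Answer: (a, b) = (1, 1)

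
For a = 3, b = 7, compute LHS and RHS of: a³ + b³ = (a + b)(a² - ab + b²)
LHS = 3³ + 7³ = 370
RHS = (3 + 7)(3² - 3·7 + 7²) = 370

LHS = RHS: the two sides agree.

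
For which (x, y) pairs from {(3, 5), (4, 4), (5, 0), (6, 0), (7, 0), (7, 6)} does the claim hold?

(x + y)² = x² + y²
(5, 0), (6, 0), (7, 0)

Testing each pair:
(3, 5): LHS = 64, RHS = 34 → fails
(4, 4): LHS = 64, RHS = 32 → fails
(5, 0): LHS = 25, RHS = 25 → holds
(6, 0): LHS = 36, RHS = 36 → holds
(7, 0): LHS = 49, RHS = 49 → holds
(7, 6): LHS = 169, RHS = 85 → fails

3 of 6 pairs satisfy the claim.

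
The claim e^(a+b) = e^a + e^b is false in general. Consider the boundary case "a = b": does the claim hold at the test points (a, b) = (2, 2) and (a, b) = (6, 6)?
No, fails at both test points

At (2, 2): LHS = e^4 ≈ 54.6 ≠ RHS = 2·e^2 ≈ 14.78
At (6, 6): LHS = e^12 ≈ 162754.8 ≠ RHS = 2·e^6 ≈ 806.9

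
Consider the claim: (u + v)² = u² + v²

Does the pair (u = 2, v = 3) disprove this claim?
Yes

Substituting u = 2, v = 3:
LHS = (2 + 3)² = 25
RHS = 2² + 3² = 13

Since LHS ≠ RHS, this pair disproves the claim.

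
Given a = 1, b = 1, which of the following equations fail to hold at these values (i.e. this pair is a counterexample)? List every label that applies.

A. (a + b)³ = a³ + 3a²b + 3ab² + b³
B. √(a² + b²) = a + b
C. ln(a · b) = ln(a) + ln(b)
Evaluating each claim at the given values:
A. LHS = 8, RHS = 8 → holds here (LHS = RHS)
B. LHS = √(2) ≈ 1.414, RHS = 2 → fails here (LHS ≠ RHS)
C. LHS = 0, RHS = 0 → holds here (LHS = RHS)

Answer: B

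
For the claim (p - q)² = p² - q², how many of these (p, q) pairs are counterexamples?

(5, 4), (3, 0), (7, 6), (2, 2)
2

Testing each pair:
(5, 4): LHS = 1, RHS = 9 → counterexample
(3, 0): LHS = 9, RHS = 9 → satisfies claim
(7, 6): LHS = 1, RHS = 13 → counterexample
(2, 2): LHS = 0, RHS = 0 → satisfies claim

That makes 2 counterexamples.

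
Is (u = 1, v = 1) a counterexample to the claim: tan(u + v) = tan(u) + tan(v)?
Yes

Substituting u = 1, v = 1:
LHS = tan(1 + 1) = tan(2) ≈ -2.185
RHS = tan(1) + tan(1) = 2·tan(1) ≈ 3.115

Since LHS ≠ RHS, this pair disproves the claim.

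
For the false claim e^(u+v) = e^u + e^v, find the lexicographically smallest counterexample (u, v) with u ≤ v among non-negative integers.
(u, v) = (0, 0)

Substituting (0, 0) into the claim:
LHS = e^(0+0) = 1
RHS = e^0 + e^0 = 2

Since LHS ≠ RHS, this pair disproves the claim, and no lexicographically smaller pair (u ≤ v, non-negative integers) does.

For instance (0, 4) is also a counterexample (LHS = e^4 ≈ 54.6, RHS = 1 + e^4 ≈ 55.6), but it's lexicographically larger.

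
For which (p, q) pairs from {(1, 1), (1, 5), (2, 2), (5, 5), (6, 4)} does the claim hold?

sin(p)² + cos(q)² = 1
(1, 1), (2, 2), (5, 5)

Testing each pair:
(1, 1): LHS = cos(1)² + sin(1)² = 1, RHS = 1 → holds
(1, 5): LHS = cos(5)² + sin(1)² ≈ 0.7885, RHS = 1 → fails
(2, 2): LHS = cos(2)² + sin(2)² = 1, RHS = 1 → holds
(5, 5): LHS = cos(5)² + sin(5)² = 1, RHS = 1 → holds
(6, 4): LHS = sin(6)² + cos(4)² ≈ 0.5053, RHS = 1 → fails

3 of 5 pairs satisfy the claim.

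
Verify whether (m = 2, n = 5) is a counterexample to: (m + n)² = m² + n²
Substituting m = 2, n = 5:
LHS = (2 + 5)² = 49
RHS = 2² + 5² = 29

Since LHS ≠ RHS, this pair disproves the claim.

Answer: Yes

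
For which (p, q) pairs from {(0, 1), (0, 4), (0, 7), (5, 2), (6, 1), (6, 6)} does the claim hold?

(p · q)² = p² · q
Testing each pair:
(0, 1): LHS = 0, RHS = 0 → holds
(0, 4): LHS = 0, RHS = 0 → holds
(0, 7): LHS = 0, RHS = 0 → holds
(5, 2): LHS = 100, RHS = 50 → fails
(6, 1): LHS = 36, RHS = 36 → holds
(6, 6): LHS = 1296, RHS = 216 → fails

4 of 6 pairs satisfy the claim.

Answer: (0, 1), (0, 4), (0, 7), (6, 1)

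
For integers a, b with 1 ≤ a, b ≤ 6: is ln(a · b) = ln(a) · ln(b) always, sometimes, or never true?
Sometimes true

It holds at (a, b) = (1, 1) (both sides equal 0), but fails at (a, b) = (4, 4) (LHS = ln(16) ≈ 2.773, RHS = ln(4)² ≈ 1.922).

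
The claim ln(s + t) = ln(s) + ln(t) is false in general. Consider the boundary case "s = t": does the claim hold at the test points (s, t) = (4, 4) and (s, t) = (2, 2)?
At (4, 4): LHS = ln(8) ≈ 2.079 ≠ RHS = 2·ln(4) ≈ 2.773
At (2, 2): LHS = ln(4) ≈ 1.386, RHS = 2·ln(2) ≈ 1.386 → equal

Answer: Only at (2, 2)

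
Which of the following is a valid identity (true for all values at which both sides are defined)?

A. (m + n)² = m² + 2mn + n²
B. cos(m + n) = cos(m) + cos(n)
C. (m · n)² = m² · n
A

A: holds — e.g. at (6, 7), both sides equal 169.
B: fails at (1, 5) — LHS = cos(6) ≈ 0.9602, RHS = cos(5) + cos(1) ≈ 0.824.
C: fails at (3, 7) — LHS = 441, RHS = 63.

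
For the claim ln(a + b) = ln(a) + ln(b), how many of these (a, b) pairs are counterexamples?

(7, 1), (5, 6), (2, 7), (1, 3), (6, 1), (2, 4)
6

Testing each pair:
(7, 1): LHS = ln(8) ≈ 2.079, RHS = ln(7) ≈ 1.946 → counterexample
(5, 6): LHS = ln(11) ≈ 2.398, RHS = ln(5) + ln(6) ≈ 3.401 → counterexample
(2, 7): LHS = ln(9) ≈ 2.197, RHS = ln(2) + ln(7) ≈ 2.639 → counterexample
(1, 3): LHS = ln(4) ≈ 1.386, RHS = ln(3) ≈ 1.099 → counterexample
(6, 1): LHS = ln(7) ≈ 1.946, RHS = ln(6) ≈ 1.792 → counterexample
(2, 4): LHS = ln(6) ≈ 1.792, RHS = ln(2) + ln(4) ≈ 2.079 → counterexample

That makes 6 counterexamples.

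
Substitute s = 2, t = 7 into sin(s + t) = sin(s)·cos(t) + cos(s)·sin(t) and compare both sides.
LHS = sin(2 + 7) = sin(9) ≈ 0.4121
RHS = sin(2)·cos(7) + cos(2)·sin(7) = sin(7)·cos(2) + sin(2)·cos(7) ≈ 0.4121

LHS = RHS: the two sides agree.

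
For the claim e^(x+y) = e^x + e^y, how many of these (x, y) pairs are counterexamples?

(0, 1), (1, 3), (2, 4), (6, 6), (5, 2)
5

Testing each pair:
(0, 1): LHS = e ≈ 2.718, RHS = 1 + e ≈ 3.718 → counterexample
(1, 3): LHS = e^4 ≈ 54.6, RHS = e + e^3 ≈ 22.8 → counterexample
(2, 4): LHS = e^6 ≈ 403.4, RHS = e^2 + e^4 ≈ 61.99 → counterexample
(6, 6): LHS = e^12 ≈ 162754.8, RHS = 2·e^6 ≈ 806.9 → counterexample
(5, 2): LHS = e^7 ≈ 1097, RHS = e^2 + e^5 ≈ 155.8 → counterexample

That makes 5 counterexamples.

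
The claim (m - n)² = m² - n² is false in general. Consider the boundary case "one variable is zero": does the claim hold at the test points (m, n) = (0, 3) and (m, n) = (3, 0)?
Only at (3, 0)

At (0, 3): LHS = 9 ≠ RHS = -9
At (3, 0): LHS = 9, RHS = 9 → equal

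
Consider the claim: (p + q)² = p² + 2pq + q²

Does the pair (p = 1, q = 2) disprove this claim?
No

Substituting p = 1, q = 2:
LHS = (1 + 2)² = 9
RHS = 1² + 2·1·2 + 2² = 9

The sides agree, so this pair does not disprove the claim.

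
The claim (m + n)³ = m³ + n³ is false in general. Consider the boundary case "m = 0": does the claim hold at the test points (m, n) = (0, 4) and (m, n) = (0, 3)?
Yes, holds at both test points

At (0, 4): LHS = 64, RHS = 64 → equal
At (0, 3): LHS = 27, RHS = 27 → equal

So the claim does hold at both of these boundary points, even though it is not an identity.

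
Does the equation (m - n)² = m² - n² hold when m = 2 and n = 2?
Substituting m = 2, n = 2:

LHS = (2 - 2)² = 0
RHS = 2² - 2² = 0

LHS = RHS, so the equation holds at this point.

Answer: Holds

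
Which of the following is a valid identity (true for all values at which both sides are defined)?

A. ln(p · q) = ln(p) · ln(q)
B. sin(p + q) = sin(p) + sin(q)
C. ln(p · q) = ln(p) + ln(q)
A: fails at (1, 2) — LHS = ln(2) ≈ 0.6931, RHS = 0.
B: fails at (5, 5) — LHS = sin(10) ≈ -0.544, RHS = 2·sin(5) ≈ -1.918.
C: holds — e.g. at (2, 7), both sides equal ln(14) ≈ 2.639.

Answer: C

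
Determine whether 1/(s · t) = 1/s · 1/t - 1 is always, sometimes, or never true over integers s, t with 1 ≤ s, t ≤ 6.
The claim fails for every pair in the range. For instance at (s, t) = (1, 1): LHS = 1, RHS = 0.

Answer: Never true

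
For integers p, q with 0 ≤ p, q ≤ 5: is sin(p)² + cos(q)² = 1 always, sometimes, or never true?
Sometimes true

It holds at (p, q) = (4, 4) (both sides equal 1), but fails at (p, q) = (2, 0) (LHS = sin(2)² + 1 ≈ 1.827, RHS = 1).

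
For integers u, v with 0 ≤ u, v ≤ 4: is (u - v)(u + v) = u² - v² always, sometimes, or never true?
The identity holds for every pair in the range. For instance at (u, v) = (2, 2): both sides equal 0.

Answer: Always true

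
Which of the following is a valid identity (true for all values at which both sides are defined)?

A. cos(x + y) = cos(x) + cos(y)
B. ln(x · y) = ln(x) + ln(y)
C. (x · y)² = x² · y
B

A: fails at (3, 5) — LHS = cos(8) ≈ -0.1455, RHS = cos(3) + cos(5) ≈ -0.7063.
B: holds — e.g. at (6, 7), both sides equal ln(42) ≈ 3.738.
C: fails at (1, 4) — LHS = 16, RHS = 4.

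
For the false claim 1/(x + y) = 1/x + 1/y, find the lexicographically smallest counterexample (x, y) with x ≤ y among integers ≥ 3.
Substituting (3, 3) into the claim:
LHS = 1/(3 + 3) = 1/6
RHS = 1/3 + 1/3 = 2/3

Since LHS ≠ RHS, this pair disproves the claim, and no lexicographically smaller pair (x ≤ y, integers ≥ 3) does.

For instance (6, 6) is also a counterexample (LHS = 1/12, RHS = 1/3), but it's lexicographically larger.

Answer: (x, y) = (3, 3)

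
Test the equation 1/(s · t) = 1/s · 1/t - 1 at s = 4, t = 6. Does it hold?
Fails

Substituting s = 4, t = 6:

LHS = 1/(4 · 6) = 1/24
RHS = 1/4 · 1/6 - 1 = -23/24

LHS ≠ RHS, so the equation does not hold at this point.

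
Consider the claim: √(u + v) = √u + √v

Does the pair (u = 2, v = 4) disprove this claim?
Substituting u = 2, v = 4:
LHS = √(2 + 4) = √(6) ≈ 2.449
RHS = √2 + √4 = √(2) + 2 ≈ 3.414

Since LHS ≠ RHS, this pair disproves the claim.

Answer: Yes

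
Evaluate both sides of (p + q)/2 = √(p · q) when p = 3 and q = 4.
LHS = (3 + 4)/2 = 7/2
RHS = √(3 · 4) = 2·√(3) ≈ 3.464

LHS ≠ RHS (they differ by about 0.0359), so the equation does not hold here.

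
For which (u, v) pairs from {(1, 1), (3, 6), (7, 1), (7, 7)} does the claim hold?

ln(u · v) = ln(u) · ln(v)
(1, 1)

Testing each pair:
(1, 1): LHS = 0, RHS = 0 → holds
(3, 6): LHS = ln(18) ≈ 2.89, RHS = ln(3)·ln(6) ≈ 1.968 → fails
(7, 1): LHS = ln(7) ≈ 1.946, RHS = 0 → fails
(7, 7): LHS = ln(49) ≈ 3.892, RHS = ln(7)² ≈ 3.787 → fails

1 of 4 pairs satisfies the claim.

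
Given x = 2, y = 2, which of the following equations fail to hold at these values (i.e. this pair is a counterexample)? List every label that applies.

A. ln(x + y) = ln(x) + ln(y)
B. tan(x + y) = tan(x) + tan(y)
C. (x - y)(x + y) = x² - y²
Evaluating each claim at the given values:
A. LHS = ln(4) ≈ 1.386, RHS = 2·ln(2) ≈ 1.386 → holds here (LHS = RHS)
B. LHS = tan(4) ≈ 1.158, RHS = 2·tan(2) ≈ -4.37 → fails here (LHS ≠ RHS)
C. LHS = 0, RHS = 0 → holds here (LHS = RHS)

Answer: B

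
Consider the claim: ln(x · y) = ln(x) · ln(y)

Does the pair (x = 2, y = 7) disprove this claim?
Substituting x = 2, y = 7:
LHS = ln(2 · 7) = ln(14) ≈ 2.639
RHS = ln(2) · ln(7) ≈ 1.349

Since LHS ≠ RHS, this pair disproves the claim.

Answer: Yes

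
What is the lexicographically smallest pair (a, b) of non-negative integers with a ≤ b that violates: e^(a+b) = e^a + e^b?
Substituting (0, 0) into the claim:
LHS = e^(0+0) = 1
RHS = e^0 + e^0 = 2

Since LHS ≠ RHS, this pair disproves the claim, and no lexicographically smaller pair (a ≤ b, non-negative integers) does.

For instance (4, 5) is also a counterexample (LHS = e^9 ≈ 8103, RHS = e^4 + e^5 ≈ 203), but it's lexicographically larger.

Answer: (a, b) = (0, 0)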